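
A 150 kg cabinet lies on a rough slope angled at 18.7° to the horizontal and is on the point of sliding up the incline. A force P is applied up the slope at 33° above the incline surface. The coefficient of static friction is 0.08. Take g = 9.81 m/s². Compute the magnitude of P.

P ≈ 661 N

On the verge of sliding up the incline, friction equals μN and acts down the slope.
Perpendicular: N + P sin 33° = W cos 18.7° = 1394 N.
Along incline: P cos 33° = W sin 18.7° + μN  with W sin 18.7° = 471.8 N.
Solving the pair for P and N: P = 661.1 N, N = 1034 N (and f = μN = 82.7 N).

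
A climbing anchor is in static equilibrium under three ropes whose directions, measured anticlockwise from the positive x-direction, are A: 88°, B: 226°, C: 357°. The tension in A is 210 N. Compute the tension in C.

T_C ≈ 186 N

Resolve: ΣF_x = 210 cos 88° + T_B cos 226° + T_C cos 357° = 0.
        ΣF_y = 210 sin 88° + T_B sin 226° + T_C sin 357° = 0.
The known terms sum to (7.329, 209.9) N, so -0.6947 T_B + 0.9986 T_C = -7.329 and -0.7193 T_B − 0.0523 T_C = -209.9.
Solving simultaneously: T_B = 278.2 N, T_C = 186.2 N.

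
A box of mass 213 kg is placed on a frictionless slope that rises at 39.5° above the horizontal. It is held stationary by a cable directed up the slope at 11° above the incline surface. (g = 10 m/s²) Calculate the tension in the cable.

Take axes along and perpendicular to the incline. Weight components: W sin 39.5° = 1355 N down-slope, W cos 39.5° = 1644 N into the surface.
Along incline: T cos 11° = W sin 39.5° → T = 1380 N.
Perpendicular: N = W cos 39.5° − T sin 11° = 1380 N.

T ≈ 1380 N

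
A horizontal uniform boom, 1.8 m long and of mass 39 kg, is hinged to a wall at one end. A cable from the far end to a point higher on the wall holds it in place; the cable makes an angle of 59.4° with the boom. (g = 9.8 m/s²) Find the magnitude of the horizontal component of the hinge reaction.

H_x ≈ 113 N

Take torques about the hinge: T sin 59.4° · 1.8 = 39×9.8×0.9 = 343.98 N·m.
So T = 343.98 / (0.8607 × 1.8) = 222.02 N.
ΣF_x = 0: H_x = T cos 59.4° = 113.02 N.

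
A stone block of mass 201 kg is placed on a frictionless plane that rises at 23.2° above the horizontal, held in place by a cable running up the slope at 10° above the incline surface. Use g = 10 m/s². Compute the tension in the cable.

T ≈ 804 N

Take axes along and perpendicular to the incline. Weight components: W sin 23.2° = 791.8 N down-slope, W cos 23.2° = 1847 N into the surface.
Along incline: T cos 10° = W sin 23.2° → T = 804 N.
Perpendicular: N = W cos 23.2° − T sin 10° = 1708 N.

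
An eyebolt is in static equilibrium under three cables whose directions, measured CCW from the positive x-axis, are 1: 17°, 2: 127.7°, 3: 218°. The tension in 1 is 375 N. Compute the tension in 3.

T_3 ≈ 351 N

Resolve: ΣF_x = 375 cos 17° + T_2 cos 127.7° + T_3 cos 218° = 0.
        ΣF_y = 375 sin 17° + T_2 sin 127.7° + T_3 sin 218° = 0.
The known terms sum to (358.6, 109.6) N, so -0.6115 T_2 − 0.7880 T_3 = -358.6 and 0.7912 T_2 − 0.6157 T_3 = -109.6.
Solving simultaneously: T_2 = 134.4 N, T_3 = 350.8 N.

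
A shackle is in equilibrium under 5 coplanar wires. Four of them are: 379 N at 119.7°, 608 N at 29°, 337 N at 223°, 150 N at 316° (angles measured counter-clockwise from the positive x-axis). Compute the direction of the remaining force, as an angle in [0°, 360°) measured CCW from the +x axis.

θ ≈ 235°

Sum the known components: ΣF_x = 205.4 N, ΣF_y = 289.9 N.
For equilibrium the remaining force must supply (−ΣF_x, −ΣF_y) = (-205.4, -289.9) N.
Magnitude = √((-205.4)² + (-289.9)²) = 355.3 N; direction = atan2(-289.9, -205.4) = 234.7°.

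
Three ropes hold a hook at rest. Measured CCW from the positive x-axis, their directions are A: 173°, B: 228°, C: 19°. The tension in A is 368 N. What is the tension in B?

T_B ≈ 333 N

Resolve: ΣF_x = 368 cos 173° + T_B cos 228° + T_C cos 19° = 0.
        ΣF_y = 368 sin 173° + T_B sin 228° + T_C sin 19° = 0.
The known terms sum to (-365.3, 44.85) N, so -0.6691 T_B + 0.9455 T_C = 365.3 and -0.7431 T_B + 0.3256 T_C = -44.85.
Solving simultaneously: T_B = 332.8 N, T_C = 621.8 N.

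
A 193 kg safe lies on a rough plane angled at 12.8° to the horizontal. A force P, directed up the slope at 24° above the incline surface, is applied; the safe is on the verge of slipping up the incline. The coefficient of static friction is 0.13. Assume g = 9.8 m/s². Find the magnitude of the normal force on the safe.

On the verge of sliding up the incline, friction equals μN and acts down the slope.
Perpendicular: N + P sin 24° = W cos 12.8° = 1844 N.
Along incline: P cos 24° = W sin 12.8° + μN  with W sin 12.8° = 419 N.
Solving the pair for P and N: P = 681.7 N, N = 1567 N (and f = μN = 203.7 N).

N ≈ 1570 N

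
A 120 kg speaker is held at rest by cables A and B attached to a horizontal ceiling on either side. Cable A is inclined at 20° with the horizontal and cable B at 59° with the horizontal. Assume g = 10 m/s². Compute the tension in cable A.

T_A ≈ 630 N

Weight W = 120 × 10 = 1200 N acts straight down.
Horizontal: T_A cos 20° = T_B cos 59°  →  T_B = 1.825 T_A.
Vertical: T_A sin 20° + T_B sin 59° = 1200.
Substituting the horizontal relation into the vertical equation gives 1.906 T_A = 1200, so T_A = 629.6 N.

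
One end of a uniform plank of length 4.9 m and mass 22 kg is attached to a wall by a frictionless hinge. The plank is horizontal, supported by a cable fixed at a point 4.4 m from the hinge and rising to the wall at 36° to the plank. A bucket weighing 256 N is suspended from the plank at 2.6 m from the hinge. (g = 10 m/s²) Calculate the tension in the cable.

Take torques about the hinge: T sin 36° · 4.4 = 22×10×2.45 + 256×2.6 = 1204.6 N·m.
So T = 1204.6 / (0.5878 × 4.4) = 465.77 N.

T ≈ 466 N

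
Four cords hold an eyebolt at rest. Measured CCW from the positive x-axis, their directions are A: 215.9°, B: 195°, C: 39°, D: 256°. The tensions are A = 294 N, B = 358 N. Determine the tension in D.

Resolve: ΣF_x = 294 cos 215.9° + 358 cos 195° + T_C cos 39° + T_D cos 256° = 0.
        ΣF_y = 294 sin 215.9° + 358 sin 195° + T_C sin 39° + T_D sin 256° = 0.
The known terms sum to (-584, -265.1) N, so 0.7771 T_C − 0.2419 T_D = 584 and 0.6293 T_C − 0.9703 T_D = 265.1.
Solving simultaneously: T_C = 835 N, T_D = 268.4 N.

T_D ≈ 268 N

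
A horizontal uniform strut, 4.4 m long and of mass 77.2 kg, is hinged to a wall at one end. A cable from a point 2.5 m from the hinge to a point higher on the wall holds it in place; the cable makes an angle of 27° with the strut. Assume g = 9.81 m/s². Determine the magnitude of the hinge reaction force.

Take torques about the hinge: T sin 27° · 2.5 = 77.2×9.81×2.2 = 1666.1 N·m.
So T = 1666.1 / (0.4540 × 2.5) = 1468 N.
ΣF_x = 0: H_x = T cos 27° = 1308 N.
ΣF_y = 0: H_y = (77.2×9.81) − T sin 27° = 757.33 − 666.45 = 90.88 N.
|H| = √(H_x² + H_y²) = √((1308)² + (90.88)²) = 1311.1 N.

|H| ≈ 1310 N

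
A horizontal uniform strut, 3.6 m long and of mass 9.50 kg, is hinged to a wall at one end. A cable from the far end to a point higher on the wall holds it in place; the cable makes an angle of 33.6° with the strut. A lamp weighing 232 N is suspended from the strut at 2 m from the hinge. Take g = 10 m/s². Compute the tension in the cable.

T ≈ 319 N

Take torques about the hinge: T sin 33.6° · 3.6 = 9.50×10×1.8 + 232×2 = 635 N·m.
So T = 635 / (0.5534 × 3.6) = 318.74 N.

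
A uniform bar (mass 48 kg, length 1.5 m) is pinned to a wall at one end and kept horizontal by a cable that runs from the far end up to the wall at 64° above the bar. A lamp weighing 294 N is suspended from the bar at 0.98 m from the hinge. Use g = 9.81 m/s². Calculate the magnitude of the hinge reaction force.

Take torques about the hinge: T sin 64° · 1.5 = 48×9.81×0.75 + 294×0.98 = 641.28 N·m.
So T = 641.28 / (0.8988 × 1.5) = 475.66 N.
ΣF_x = 0: H_x = T cos 64° = 208.52 N.
ΣF_y = 0: H_y = (48×9.81 + 294) − T sin 64° = 764.88 − 427.52 = 337.36 N.
|H| = √(H_x² + H_y²) = √((208.52)² + (337.36)²) = 396.6 N.

|H| ≈ 397 N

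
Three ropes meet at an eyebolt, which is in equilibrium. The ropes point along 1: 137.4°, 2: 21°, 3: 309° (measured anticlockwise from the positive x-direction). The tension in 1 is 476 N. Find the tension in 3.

T_3 ≈ 448 N

Resolve: ΣF_x = 476 cos 137.4° + T_2 cos 21° + T_3 cos 309° = 0.
        ΣF_y = 476 sin 137.4° + T_2 sin 21° + T_3 sin 309° = 0.
The known terms sum to (-350.4, 322.2) N, so 0.9336 T_2 + 0.6293 T_3 = 350.4 and 0.3584 T_2 − 0.7771 T_3 = -322.2.
Solving simultaneously: T_2 = 73.11 N, T_3 = 448.3 N.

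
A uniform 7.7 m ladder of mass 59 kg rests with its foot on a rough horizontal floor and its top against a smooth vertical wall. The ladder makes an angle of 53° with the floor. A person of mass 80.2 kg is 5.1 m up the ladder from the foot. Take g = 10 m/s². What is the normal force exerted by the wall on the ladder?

N_wall ≈ 623 N

Torques about the foot: N_wall · 7.7 sin 53° = 59×10×3.85 cos 53° + 80.2×10×5.1 cos 53° → N_wall = 622.58 N.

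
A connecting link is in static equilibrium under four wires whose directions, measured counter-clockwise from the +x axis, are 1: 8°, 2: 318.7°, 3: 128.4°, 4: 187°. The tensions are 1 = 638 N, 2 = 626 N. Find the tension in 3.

T_3 ≈ 535 N

Resolve: ΣF_x = 638 cos 8° + 626 cos 318.7° + T_3 cos 128.4° + T_4 cos 187° = 0.
        ΣF_y = 638 sin 8° + 626 sin 318.7° + T_3 sin 128.4° + T_4 sin 187° = 0.
The known terms sum to (1102, -324.4) N, so -0.6211 T_3 − 0.9925 T_4 = -1102 and 0.7837 T_3 − 0.1219 T_4 = 324.4.
Solving simultaneously: T_3 = 534.5 N, T_4 = 775.8 N.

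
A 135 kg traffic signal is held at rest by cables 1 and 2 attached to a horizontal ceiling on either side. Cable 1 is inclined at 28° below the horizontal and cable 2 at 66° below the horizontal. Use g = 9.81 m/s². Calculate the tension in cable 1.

Weight W = 135 × 9.81 = 1324 N acts straight down.
Horizontal: T_1 cos 28° = T_2 cos 66°  →  T_2 = 2.171 T_1.
Vertical: T_1 sin 28° + T_2 sin 66° = 1324.
Substituting the horizontal relation into the vertical equation gives 2.453 T_1 = 1324, so T_1 = 540 N.

T_1 ≈ 540 N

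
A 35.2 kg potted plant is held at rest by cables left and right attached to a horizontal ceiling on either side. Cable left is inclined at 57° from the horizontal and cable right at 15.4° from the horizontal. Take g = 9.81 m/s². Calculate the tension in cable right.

Weight W = 35.2 × 9.81 = 345.3 N acts straight down.
Horizontal: T_left cos 57° = T_right cos 15.4°  →  T_left = 1.77 T_right.
Vertical: T_left sin 57° + T_right sin 15.4° = 345.3.
Substituting the horizontal relation into the vertical equation gives 1.75 T_right = 345.3, so T_right = 197.3 N.

T_right ≈ 197 N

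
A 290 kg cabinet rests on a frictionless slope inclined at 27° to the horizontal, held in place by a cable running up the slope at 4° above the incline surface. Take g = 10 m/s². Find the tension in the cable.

T ≈ 1320 N

Take axes along and perpendicular to the incline. Weight components: W sin 27° = 1317 N down-slope, W cos 27° = 2584 N into the surface.
Along incline: T cos 4° = W sin 27° → T = 1320 N.
Perpendicular: N = W cos 27° − T sin 4° = 2492 N.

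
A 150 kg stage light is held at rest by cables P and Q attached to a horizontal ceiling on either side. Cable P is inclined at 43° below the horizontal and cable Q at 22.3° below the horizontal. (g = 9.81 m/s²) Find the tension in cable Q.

Weight W = 150 × 9.81 = 1472 N acts straight down.
Horizontal: T_P cos 43° = T_Q cos 22.3°  →  T_P = 1.265 T_Q.
Vertical: T_P sin 43° + T_Q sin 22.3° = 1472.
Substituting the horizontal relation into the vertical equation gives 1.242 T_Q = 1472, so T_Q = 1185 N.

T_Q ≈ 1180 N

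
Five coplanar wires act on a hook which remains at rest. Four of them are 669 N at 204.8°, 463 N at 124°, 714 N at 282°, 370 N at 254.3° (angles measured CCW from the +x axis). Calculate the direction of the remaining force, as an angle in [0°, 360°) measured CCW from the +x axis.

Sum the known components: ΣF_x = -817.9 N, ΣF_y = -951.4 N.
For equilibrium the remaining force must supply (−ΣF_x, −ΣF_y) = (817.9, 951.4) N.
Magnitude = √((817.9)² + (951.4)²) = 1255 N; direction = atan2(951.4, 817.9) = 49.3°.

θ ≈ 49.3°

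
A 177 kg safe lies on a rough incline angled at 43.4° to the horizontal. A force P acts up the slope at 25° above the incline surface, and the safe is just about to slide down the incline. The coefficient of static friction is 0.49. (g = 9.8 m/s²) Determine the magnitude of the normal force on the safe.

On the verge of sliding down the incline, friction equals μN and acts up the slope.
Perpendicular: N + P sin 25° = W cos 43.4° = 1260 N.
Along incline: P cos 25° + μN = W sin 43.4° with W sin 43.4° = 1192 N.
Solving the pair for P and N: P = 821.3 N, N = 913.2 N (and f = μN = 447.5 N).

N ≈ 913 N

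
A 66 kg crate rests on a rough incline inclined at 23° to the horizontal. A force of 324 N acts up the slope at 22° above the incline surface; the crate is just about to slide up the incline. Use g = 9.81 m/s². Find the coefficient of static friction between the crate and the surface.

μ ≈ 0.0999

On the verge of sliding up the incline, friction is at its maximum μN and acts down the slope.
Perpendicular to incline: N = W cos 23° − P sin 22° = 596 − 121.4 = 474.6 N.
Along incline: P cos 22° − μN = W sin 23° → μ = −(W sin 23° − P cos 22°) / N = 0.09992.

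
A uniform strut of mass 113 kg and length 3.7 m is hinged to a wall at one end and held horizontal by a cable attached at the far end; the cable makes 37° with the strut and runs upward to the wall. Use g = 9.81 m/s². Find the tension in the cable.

Take torques about the hinge: T sin 37° · 3.7 = 113×9.81×1.85 = 2050.8 N·m.
So T = 2050.8 / (0.6018 × 3.7) = 920.99 N.

T ≈ 921 N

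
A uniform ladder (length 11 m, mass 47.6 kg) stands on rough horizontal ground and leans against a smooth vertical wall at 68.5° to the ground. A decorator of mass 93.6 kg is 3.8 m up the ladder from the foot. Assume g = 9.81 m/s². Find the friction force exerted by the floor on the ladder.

Torques about the foot: N_wall · 11 sin 68.5° = 47.6×9.81×5.5 cos 68.5° + 93.6×9.81×3.8 cos 68.5° → N_wall = 216.92 N.
ΣF_x = 0: f_floor = N_wall = 216.92 N.

f ≈ 217 N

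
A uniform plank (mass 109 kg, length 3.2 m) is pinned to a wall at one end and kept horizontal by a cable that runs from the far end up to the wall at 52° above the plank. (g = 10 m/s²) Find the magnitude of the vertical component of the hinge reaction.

Take torques about the hinge: T sin 52° · 3.2 = 109×10×1.6 = 1744 N·m.
So T = 1744 / (0.7880 × 3.2) = 691.61 N.
ΣF_y = 0: H_y = (109×10) − T sin 52° = 1090 − 545 = 545 N.

|H_y| ≈ 545 N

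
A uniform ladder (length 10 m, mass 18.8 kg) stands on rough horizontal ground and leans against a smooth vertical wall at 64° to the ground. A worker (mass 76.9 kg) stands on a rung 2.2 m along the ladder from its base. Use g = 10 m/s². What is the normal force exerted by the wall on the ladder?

Torques about the foot: N_wall · 10 sin 64° = 18.8×10×5 cos 64° + 76.9×10×2.2 cos 64° → N_wall = 128.36 N.

N_wall ≈ 128 N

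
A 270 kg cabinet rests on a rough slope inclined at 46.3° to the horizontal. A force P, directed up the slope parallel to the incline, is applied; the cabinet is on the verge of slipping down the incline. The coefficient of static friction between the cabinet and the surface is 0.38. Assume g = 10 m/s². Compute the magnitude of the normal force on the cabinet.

N ≈ 1870 N

On the verge of sliding down the incline, friction equals μN and acts up the slope.
Perpendicular: N + P sin 0° = W cos 46.3° = 1865 N.
Along incline: P cos 0° + μN = W sin 46.3° with W sin 46.3° = 1952 N.
Solving the pair for P and N: P = 1243 N, N = 1865 N (and f = μN = 708.8 N).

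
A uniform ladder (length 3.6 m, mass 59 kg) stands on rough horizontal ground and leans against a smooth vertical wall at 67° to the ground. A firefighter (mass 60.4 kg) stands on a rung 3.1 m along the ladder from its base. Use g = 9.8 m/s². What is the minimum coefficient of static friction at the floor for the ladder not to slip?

ΣF_y = 0: N_floor = 59×9.8 + 60.4×9.8 = 1170.1 N.
Torques about the foot: N_wall · 3.6 sin 67° = 59×9.8×1.8 cos 67° + 60.4×9.8×3.1 cos 67° → N_wall = 339.07 N.
ΣF_x = 0: f_floor = N_wall = 339.07 N.
μ_min = f_floor / N_floor = 339.07 / 1170.1 = 0.2898.

μ_min ≈ 0.290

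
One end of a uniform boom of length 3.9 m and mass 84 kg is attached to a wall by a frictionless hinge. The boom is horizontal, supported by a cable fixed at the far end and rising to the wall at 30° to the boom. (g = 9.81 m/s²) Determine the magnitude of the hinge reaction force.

|H| ≈ 824 N

Take torques about the hinge: T sin 30° · 3.9 = 84×9.81×1.95 = 1606.9 N·m.
So T = 1606.9 / (0.5000 × 3.9) = 824.04 N.
ΣF_x = 0: H_x = T cos 30° = 713.64 N.
ΣF_y = 0: H_y = (84×9.81) − T sin 30° = 824.04 − 412.02 = 412.02 N.
|H| = √(H_x² + H_y²) = √((713.64)² + (412.02)²) = 824.04 N.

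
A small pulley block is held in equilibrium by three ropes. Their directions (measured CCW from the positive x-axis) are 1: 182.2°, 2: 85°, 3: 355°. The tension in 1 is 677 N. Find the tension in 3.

Resolve: ΣF_x = 677 cos 182.2° + T_2 cos 85° + T_3 cos 355° = 0.
        ΣF_y = 677 sin 182.2° + T_2 sin 85° + T_3 sin 355° = 0.
The known terms sum to (-676.5, -25.99) N, so 0.0872 T_2 + 0.9962 T_3 = 676.5 and 0.9962 T_2 − 0.0872 T_3 = 25.99.
Solving simultaneously: T_2 = 84.85 N, T_3 = 671.7 N.

T_3 ≈ 672 N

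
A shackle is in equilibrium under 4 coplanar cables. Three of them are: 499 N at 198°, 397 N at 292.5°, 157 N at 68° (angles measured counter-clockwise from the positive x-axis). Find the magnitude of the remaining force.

Sum the known components: ΣF_x = -263.8 N, ΣF_y = -375.4 N.
For equilibrium the remaining force must supply (−ΣF_x, −ΣF_y) = (263.8, 375.4) N.
Magnitude = √((263.8)² + (375.4)²) = 458.9 N; direction = atan2(375.4, 263.8) = 54.9°.

F ≈ 459 N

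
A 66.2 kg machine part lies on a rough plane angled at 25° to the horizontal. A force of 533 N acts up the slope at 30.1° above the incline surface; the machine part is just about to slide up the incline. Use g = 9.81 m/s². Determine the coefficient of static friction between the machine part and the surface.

On the verge of sliding up the incline, friction is at its maximum μN and acts down the slope.
Perpendicular to incline: N = W cos 25° − P sin 30.1° = 588.6 − 267.3 = 321.3 N.
Along incline: P cos 30.1° − μN = W sin 25° → μ = −(W sin 25° − P cos 30.1°) / N = 0.581.

μ ≈ 0.581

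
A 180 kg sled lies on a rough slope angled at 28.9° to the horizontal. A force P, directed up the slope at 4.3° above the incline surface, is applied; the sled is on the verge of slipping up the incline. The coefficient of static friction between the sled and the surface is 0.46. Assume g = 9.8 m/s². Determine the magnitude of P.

On the verge of sliding up the incline, friction equals μN and acts down the slope.
Perpendicular: N + P sin 4.3° = W cos 28.9° = 1544 N.
Along incline: P cos 4.3° = W sin 28.9° + μN  with W sin 28.9° = 852.5 N.
Solving the pair for P and N: P = 1515 N, N = 1431 N (and f = μN = 658.1 N).

P ≈ 1510 N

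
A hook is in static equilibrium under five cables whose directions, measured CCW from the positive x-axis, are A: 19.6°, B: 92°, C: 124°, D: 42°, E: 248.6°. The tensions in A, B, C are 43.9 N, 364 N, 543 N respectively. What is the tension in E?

T_E ≈ 1790 N

Resolve: ΣF_x = 43.9 cos 19.6° + 364 cos 92° + 543 cos 124° + T_D cos 42° + T_E cos 248.6° = 0.
        ΣF_y = 43.9 sin 19.6° + 364 sin 92° + 543 sin 124° + T_D sin 42° + T_E sin 248.6° = 0.
The known terms sum to (-275, 828.7) N, so 0.7431 T_D − 0.3649 T_E = 275 and 0.6691 T_D − 0.9311 T_E = -828.7.
Solving simultaneously: T_D = 1247 N, T_E = 1786 N.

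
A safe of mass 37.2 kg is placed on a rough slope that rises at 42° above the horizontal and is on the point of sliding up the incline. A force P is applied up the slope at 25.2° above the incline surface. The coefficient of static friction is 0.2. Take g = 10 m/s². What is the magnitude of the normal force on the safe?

N ≈ 146 N

On the verge of sliding up the incline, friction equals μN and acts down the slope.
Perpendicular: N + P sin 25.2° = W cos 42° = 276.4 N.
Along incline: P cos 25.2° = W sin 42° + μN  with W sin 42° = 248.9 N.
Solving the pair for P and N: P = 307.3 N, N = 145.6 N (and f = μN = 29.12 N).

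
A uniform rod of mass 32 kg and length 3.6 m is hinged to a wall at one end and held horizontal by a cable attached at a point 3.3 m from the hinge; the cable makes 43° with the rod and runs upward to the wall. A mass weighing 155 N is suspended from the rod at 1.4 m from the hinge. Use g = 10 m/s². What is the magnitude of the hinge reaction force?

|H| ≈ 349 N

Take torques about the hinge: T sin 43° · 3.3 = 32×10×1.8 + 155×1.4 = 793 N·m.
So T = 793 / (0.6820 × 3.3) = 352.35 N.
ΣF_x = 0: H_x = T cos 43° = 257.69 N.
ΣF_y = 0: H_y = (32×10 + 155) − T sin 43° = 475 − 240.3 = 234.7 N.
|H| = √(H_x² + H_y²) = √((257.69)² + (234.7)²) = 348.55 N.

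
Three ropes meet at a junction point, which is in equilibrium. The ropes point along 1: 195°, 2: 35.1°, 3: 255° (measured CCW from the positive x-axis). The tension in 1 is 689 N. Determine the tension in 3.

Resolve: ΣF_x = 689 cos 195° + T_2 cos 35.1° + T_3 cos 255° = 0.
        ΣF_y = 689 sin 195° + T_2 sin 35.1° + T_3 sin 255° = 0.
The known terms sum to (-665.5, -178.3) N, so 0.8181 T_2 − 0.2588 T_3 = 665.5 and 0.5750 T_2 − 0.9659 T_3 = 178.3.
Solving simultaneously: T_2 = 930.2 N, T_3 = 369.1 N.

T_3 ≈ 369 N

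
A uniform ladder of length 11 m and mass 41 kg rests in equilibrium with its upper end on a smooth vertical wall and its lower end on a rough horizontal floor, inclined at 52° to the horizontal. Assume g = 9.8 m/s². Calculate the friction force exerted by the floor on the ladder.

f ≈ 157 N

Torques about the foot: N_wall · 11 sin 52° = 41×9.8×5.5 cos 52° → N_wall = 156.96 N.
ΣF_x = 0: f_floor = N_wall = 156.96 N.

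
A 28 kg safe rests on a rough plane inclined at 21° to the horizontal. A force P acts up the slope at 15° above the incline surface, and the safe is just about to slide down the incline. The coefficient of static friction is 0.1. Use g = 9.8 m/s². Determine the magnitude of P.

P ≈ 77.4 N

On the verge of sliding down the incline, friction equals μN and acts up the slope.
Perpendicular: N + P sin 15° = W cos 21° = 256.2 N.
Along incline: P cos 15° + μN = W sin 21° with W sin 21° = 98.34 N.
Solving the pair for P and N: P = 77.36 N, N = 236.2 N (and f = μN = 23.62 N).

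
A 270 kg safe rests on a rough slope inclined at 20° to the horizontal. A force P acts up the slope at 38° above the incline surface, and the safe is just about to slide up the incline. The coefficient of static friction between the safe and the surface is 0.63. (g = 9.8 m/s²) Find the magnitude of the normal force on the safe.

N ≈ 1190 N

On the verge of sliding up the incline, friction equals μN and acts down the slope.
Perpendicular: N + P sin 38° = W cos 20° = 2486 N.
Along incline: P cos 38° = W sin 20° + μN  with W sin 20° = 905 N.
Solving the pair for P and N: P = 2102 N, N = 1192 N (and f = μN = 751.2 N).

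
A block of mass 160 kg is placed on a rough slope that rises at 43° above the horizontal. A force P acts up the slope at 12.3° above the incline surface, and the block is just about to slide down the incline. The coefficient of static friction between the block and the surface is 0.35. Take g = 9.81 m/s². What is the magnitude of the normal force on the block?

N ≈ 990 N

On the verge of sliding down the incline, friction equals μN and acts up the slope.
Perpendicular: N + P sin 12.3° = W cos 43° = 1148 N.
Along incline: P cos 12.3° + μN = W sin 43° with W sin 43° = 1070 N.
Solving the pair for P and N: P = 740.9 N, N = 990.1 N (and f = μN = 346.5 N).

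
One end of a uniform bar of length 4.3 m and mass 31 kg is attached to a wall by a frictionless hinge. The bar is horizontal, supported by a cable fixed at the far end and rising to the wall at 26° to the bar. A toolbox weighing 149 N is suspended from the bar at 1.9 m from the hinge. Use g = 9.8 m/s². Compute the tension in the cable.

T ≈ 497 N

Take torques about the hinge: T sin 26° · 4.3 = 31×9.8×2.15 + 149×1.9 = 936.27 N·m.
So T = 936.27 / (0.4384 × 4.3) = 496.7 N.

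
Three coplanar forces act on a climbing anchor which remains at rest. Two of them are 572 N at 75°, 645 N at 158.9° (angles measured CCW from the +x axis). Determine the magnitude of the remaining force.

F ≈ 906 N

Sum the known components: ΣF_x = -453.7 N, ΣF_y = 784.7 N.
For equilibrium the remaining force must supply (−ΣF_x, −ΣF_y) = (453.7, -784.7) N.
Magnitude = √((453.7)² + (-784.7)²) = 906.4 N; direction = atan2(-784.7, 453.7) = 300.0°.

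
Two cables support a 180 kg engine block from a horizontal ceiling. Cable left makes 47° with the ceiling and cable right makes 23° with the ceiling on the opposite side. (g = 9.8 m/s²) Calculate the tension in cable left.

Weight W = 180 × 9.8 = 1764 N acts straight down.
Horizontal: T_left cos 47° = T_right cos 23°  →  T_right = 0.7409 T_left.
Vertical: T_left sin 47° + T_right sin 23° = 1764.
Substituting the horizontal relation into the vertical equation gives 1.021 T_left = 1764, so T_left = 1728 N.

T_left ≈ 1730 N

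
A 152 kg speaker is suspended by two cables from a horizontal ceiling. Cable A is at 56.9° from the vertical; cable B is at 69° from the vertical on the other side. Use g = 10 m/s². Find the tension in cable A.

Angles from the horizontal: cable A is 90° − 56.9° = 33.1°, cable B is 90° − 69° = 21°.
Weight W = 152 × 10 = 1520 N acts straight down.
Horizontal: T_A cos 33.1° = T_B cos 21°  →  T_B = 0.8973 T_A.
Vertical: T_A sin 33.1° + T_B sin 21° = 1520.
Substituting the horizontal relation into the vertical equation gives 0.8677 T_A = 1520, so T_A = 1752 N.

T_A ≈ 1750 N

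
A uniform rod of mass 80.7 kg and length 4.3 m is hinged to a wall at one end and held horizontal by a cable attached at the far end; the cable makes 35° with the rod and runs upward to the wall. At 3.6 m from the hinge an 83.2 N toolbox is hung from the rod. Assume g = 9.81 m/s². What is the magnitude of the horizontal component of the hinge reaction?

H_x ≈ 665 N

Take torques about the hinge: T sin 35° · 4.3 = 80.7×9.81×2.15 + 83.2×3.6 = 2001.6 N·m.
So T = 2001.6 / (0.5736 × 4.3) = 811.56 N.
ΣF_x = 0: H_x = T cos 35° = 664.79 N.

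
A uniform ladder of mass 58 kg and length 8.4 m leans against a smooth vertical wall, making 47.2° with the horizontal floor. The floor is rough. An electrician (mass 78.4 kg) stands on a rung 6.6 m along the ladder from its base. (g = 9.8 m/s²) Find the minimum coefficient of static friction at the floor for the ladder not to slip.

μ_min ≈ 0.615

ΣF_y = 0: N_floor = 58×9.8 + 78.4×9.8 = 1336.7 N.
Torques about the foot: N_wall · 8.4 sin 47.2° = 58×9.8×4.2 cos 47.2° + 78.4×9.8×6.6 cos 47.2° → N_wall = 822.19 N.
ΣF_x = 0: f_floor = N_wall = 822.19 N.
μ_min = f_floor / N_floor = 822.19 / 1336.7 = 0.6151.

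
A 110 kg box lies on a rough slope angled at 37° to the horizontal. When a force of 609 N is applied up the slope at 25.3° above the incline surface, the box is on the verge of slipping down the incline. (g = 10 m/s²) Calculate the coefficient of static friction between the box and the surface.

On the verge of sliding down the incline, friction is at its maximum μN and acts up the slope.
Perpendicular to incline: N = W cos 37° − P sin 25.3° = 878.5 − 260.3 = 618.2 N.
Along incline: P cos 25.3° + μN = W sin 37° → μ = (W sin 37° − P cos 25.3°) / N = 0.1802.

μ ≈ 0.180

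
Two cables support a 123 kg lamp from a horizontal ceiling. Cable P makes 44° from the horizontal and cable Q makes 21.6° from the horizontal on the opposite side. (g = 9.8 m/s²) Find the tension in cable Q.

T_Q ≈ 952 N

Weight W = 123 × 9.8 = 1205 N acts straight down.
Horizontal: T_P cos 44° = T_Q cos 21.6°  →  T_P = 1.293 T_Q.
Vertical: T_P sin 44° + T_Q sin 21.6° = 1205.
Substituting the horizontal relation into the vertical equation gives 1.266 T_Q = 1205, so T_Q = 952.1 N.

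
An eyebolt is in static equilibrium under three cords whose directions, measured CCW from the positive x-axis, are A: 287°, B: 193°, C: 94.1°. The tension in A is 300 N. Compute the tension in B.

T_B ≈ 67.8 N

Resolve: ΣF_x = 300 cos 287° + T_B cos 193° + T_C cos 94.1° = 0.
        ΣF_y = 300 sin 287° + T_B sin 193° + T_C sin 94.1° = 0.
The known terms sum to (87.71, -286.9) N, so -0.9744 T_B − 0.0715 T_C = -87.71 and -0.2250 T_B + 0.9974 T_C = 286.9.
Solving simultaneously: T_B = 67.79 N, T_C = 302.9 N.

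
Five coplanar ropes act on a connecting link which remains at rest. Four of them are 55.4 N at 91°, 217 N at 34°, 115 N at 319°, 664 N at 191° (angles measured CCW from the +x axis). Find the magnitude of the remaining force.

F ≈ 387 N

Sum the known components: ΣF_x = -386.1 N, ΣF_y = -25.41 N.
For equilibrium the remaining force must supply (−ΣF_x, −ΣF_y) = (386.1, 25.41) N.
Magnitude = √((386.1)² + (25.41)²) = 386.9 N; direction = atan2(25.41, 386.1) = 3.8°.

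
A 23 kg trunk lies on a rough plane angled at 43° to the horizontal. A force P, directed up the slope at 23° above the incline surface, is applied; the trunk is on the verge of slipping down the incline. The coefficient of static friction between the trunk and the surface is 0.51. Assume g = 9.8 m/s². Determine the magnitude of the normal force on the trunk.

N ≈ 127 N

On the verge of sliding down the incline, friction equals μN and acts up the slope.
Perpendicular: N + P sin 23° = W cos 43° = 164.8 N.
Along incline: P cos 23° + μN = W sin 43° with W sin 43° = 153.7 N.
Solving the pair for P and N: P = 96.57 N, N = 127.1 N (and f = μN = 64.83 N).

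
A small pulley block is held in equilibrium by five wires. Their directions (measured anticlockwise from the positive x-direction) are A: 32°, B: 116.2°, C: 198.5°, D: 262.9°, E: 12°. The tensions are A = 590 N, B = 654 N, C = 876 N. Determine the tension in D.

Resolve: ΣF_x = 590 cos 32° + 654 cos 116.2° + 876 cos 198.5° + T_D cos 262.9° + T_E cos 12° = 0.
        ΣF_y = 590 sin 32° + 654 sin 116.2° + 876 sin 198.5° + T_D sin 262.9° + T_E sin 12° = 0.
The known terms sum to (-619.1, 621.5) N, so -0.1236 T_D + 0.9781 T_E = 619.1 and -0.9923 T_D + 0.2079 T_E = -621.5.
Solving simultaneously: T_D = 779.6 N, T_E = 731.5 N.

T_D ≈ 780 N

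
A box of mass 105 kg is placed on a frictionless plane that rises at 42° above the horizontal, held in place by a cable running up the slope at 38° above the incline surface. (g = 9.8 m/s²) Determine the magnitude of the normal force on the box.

N ≈ 227 N

Take axes along and perpendicular to the incline. Weight components: W sin 42° = 688.5 N down-slope, W cos 42° = 764.7 N into the surface.
Along incline: T cos 38° = W sin 42° → T = 873.8 N.
Perpendicular: N = W cos 42° − T sin 38° = 226.8 N.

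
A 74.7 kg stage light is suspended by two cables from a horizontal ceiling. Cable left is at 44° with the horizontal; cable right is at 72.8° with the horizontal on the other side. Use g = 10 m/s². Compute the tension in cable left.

Weight W = 74.7 × 10 = 747 N acts straight down.
Horizontal: T_left cos 44° = T_right cos 72.8°  →  T_right = 2.433 T_left.
Vertical: T_left sin 44° + T_right sin 72.8° = 747.
Substituting the horizontal relation into the vertical equation gives 3.018 T_left = 747, so T_left = 247.5 N.

T_left ≈ 247 N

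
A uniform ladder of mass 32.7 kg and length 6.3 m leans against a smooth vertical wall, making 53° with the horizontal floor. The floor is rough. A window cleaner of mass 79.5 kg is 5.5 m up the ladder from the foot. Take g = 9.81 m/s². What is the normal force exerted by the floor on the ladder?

N_floor ≈ 1100 N

ΣF_y = 0: N_floor = 32.7×9.81 + 79.5×9.81 = 1100.7 N.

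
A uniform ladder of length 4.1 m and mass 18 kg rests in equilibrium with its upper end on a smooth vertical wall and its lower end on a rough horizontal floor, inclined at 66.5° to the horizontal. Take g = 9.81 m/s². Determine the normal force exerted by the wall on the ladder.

Torques about the foot: N_wall · 4.1 sin 66.5° = 18×9.81×2.05 cos 66.5° → N_wall = 38.39 N.

N_wall ≈ 38.4 N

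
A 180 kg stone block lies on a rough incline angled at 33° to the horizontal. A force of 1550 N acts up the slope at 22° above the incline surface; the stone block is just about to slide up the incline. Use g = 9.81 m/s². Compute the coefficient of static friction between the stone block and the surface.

On the verge of sliding up the incline, friction is at its maximum μN and acts down the slope.
Perpendicular to incline: N = W cos 33° − P sin 22° = 1481 − 580.6 = 900.3 N.
Along incline: P cos 22° − μN = W sin 33° → μ = −(W sin 33° − P cos 22°) / N = 0.5281.

μ ≈ 0.528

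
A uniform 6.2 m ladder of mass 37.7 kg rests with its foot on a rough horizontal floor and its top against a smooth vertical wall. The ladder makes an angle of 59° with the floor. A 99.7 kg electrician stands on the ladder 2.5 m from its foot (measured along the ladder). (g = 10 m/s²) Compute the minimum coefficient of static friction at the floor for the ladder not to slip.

ΣF_y = 0: N_floor = 37.7×10 + 99.7×10 = 1374 N.
Torques about the foot: N_wall · 6.2 sin 59° = 37.7×10×3.1 cos 59° + 99.7×10×2.5 cos 59° → N_wall = 354.82 N.
ΣF_x = 0: f_floor = N_wall = 354.82 N.
μ_min = f_floor / N_floor = 354.82 / 1374 = 0.2582.

μ_min ≈ 0.258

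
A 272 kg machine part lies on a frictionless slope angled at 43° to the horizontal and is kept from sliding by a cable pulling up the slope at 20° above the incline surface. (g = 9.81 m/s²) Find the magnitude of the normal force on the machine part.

Take axes along and perpendicular to the incline. Weight components: W sin 43° = 1820 N down-slope, W cos 43° = 1951 N into the surface.
Along incline: T cos 20° = W sin 43° → T = 1937 N.
Perpendicular: N = W cos 43° − T sin 20° = 1289 N.

N ≈ 1290 N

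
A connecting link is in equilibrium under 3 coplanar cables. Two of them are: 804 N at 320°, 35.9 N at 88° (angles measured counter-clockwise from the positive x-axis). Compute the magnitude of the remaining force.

F ≈ 782 N

Sum the known components: ΣF_x = 617.2 N, ΣF_y = -480.9 N.
For equilibrium the remaining force must supply (−ΣF_x, −ΣF_y) = (-617.2, 480.9) N.
Magnitude = √((-617.2)² + (480.9)²) = 782.4 N; direction = atan2(480.9, -617.2) = 142.1°.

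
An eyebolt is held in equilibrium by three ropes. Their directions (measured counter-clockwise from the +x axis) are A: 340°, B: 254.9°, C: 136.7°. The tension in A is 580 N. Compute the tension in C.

Resolve: ΣF_x = 580 cos 340° + T_B cos 254.9° + T_C cos 136.7° = 0.
        ΣF_y = 580 sin 340° + T_B sin 254.9° + T_C sin 136.7° = 0.
The known terms sum to (545, -198.4) N, so -0.2605 T_B − 0.7278 T_C = -545 and -0.9655 T_B + 0.6858 T_C = 198.4.
Solving simultaneously: T_B = 260.3 N, T_C = 655.7 N.

T_C ≈ 656 N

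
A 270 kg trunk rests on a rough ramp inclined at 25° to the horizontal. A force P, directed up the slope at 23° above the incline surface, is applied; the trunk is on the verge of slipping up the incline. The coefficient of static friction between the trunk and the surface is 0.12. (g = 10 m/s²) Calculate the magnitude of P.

On the verge of sliding up the incline, friction equals μN and acts down the slope.
Perpendicular: N + P sin 23° = W cos 25° = 2447 N.
Along incline: P cos 23° = W sin 25° + μN  with W sin 25° = 1141 N.
Solving the pair for P and N: P = 1483 N, N = 1868 N (and f = μN = 224.1 N).

P ≈ 1480 N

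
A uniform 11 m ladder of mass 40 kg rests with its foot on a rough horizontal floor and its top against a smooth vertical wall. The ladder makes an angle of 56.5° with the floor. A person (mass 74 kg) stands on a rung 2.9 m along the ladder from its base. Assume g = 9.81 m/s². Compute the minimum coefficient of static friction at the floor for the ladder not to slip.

ΣF_y = 0: N_floor = 40×9.81 + 74×9.81 = 1118.3 N.
Torques about the foot: N_wall · 11 sin 56.5° = 40×9.81×5.5 cos 56.5° + 74×9.81×2.9 cos 56.5° → N_wall = 256.54 N.
ΣF_x = 0: f_floor = N_wall = 256.54 N.
μ_min = f_floor / N_floor = 256.54 / 1118.3 = 0.2294.

μ_min ≈ 0.229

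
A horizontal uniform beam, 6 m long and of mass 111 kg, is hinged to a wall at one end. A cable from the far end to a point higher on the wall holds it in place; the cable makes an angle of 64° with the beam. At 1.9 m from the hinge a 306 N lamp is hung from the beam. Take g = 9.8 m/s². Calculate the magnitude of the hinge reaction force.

Take torques about the hinge: T sin 64° · 6 = 111×9.8×3 + 306×1.9 = 3844.8 N·m.
So T = 3844.8 / (0.8988 × 6) = 712.96 N.
ΣF_x = 0: H_x = T cos 64° = 312.54 N.
ΣF_y = 0: H_y = (111×9.8 + 306) − T sin 64° = 1393.8 − 640.8 = 753 N.
|H| = √(H_x² + H_y²) = √((312.54)² + (753)²) = 815.29 N.

|H| ≈ 815 N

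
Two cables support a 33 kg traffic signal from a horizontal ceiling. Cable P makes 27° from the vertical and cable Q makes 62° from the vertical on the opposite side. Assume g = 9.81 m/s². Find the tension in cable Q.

Angles from the horizontal: cable P is 90° − 27° = 63°, cable Q is 90° − 62° = 28°.
Weight W = 33 × 9.81 = 323.7 N acts straight down.
Horizontal: T_P cos 63° = T_Q cos 28°  →  T_P = 1.945 T_Q.
Vertical: T_P sin 63° + T_Q sin 28° = 323.7.
Substituting the horizontal relation into the vertical equation gives 2.202 T_Q = 323.7, so T_Q = 147 N.

T_Q ≈ 147 N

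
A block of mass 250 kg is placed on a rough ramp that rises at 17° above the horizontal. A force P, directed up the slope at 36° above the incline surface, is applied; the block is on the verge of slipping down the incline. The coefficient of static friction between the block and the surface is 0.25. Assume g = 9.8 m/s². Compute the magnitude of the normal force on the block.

On the verge of sliding down the incline, friction equals μN and acts up the slope.
Perpendicular: N + P sin 36° = W cos 17° = 2343 N.
Along incline: P cos 36° + μN = W sin 17° with W sin 17° = 716.3 N.
Solving the pair for P and N: P = 197.2 N, N = 2227 N (and f = μN = 556.8 N).

N ≈ 2230 N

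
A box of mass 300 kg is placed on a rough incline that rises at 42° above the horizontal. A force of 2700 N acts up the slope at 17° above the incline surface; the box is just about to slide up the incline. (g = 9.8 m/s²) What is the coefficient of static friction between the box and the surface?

On the verge of sliding up the incline, friction is at its maximum μN and acts down the slope.
Perpendicular to incline: N = W cos 42° − P sin 17° = 2185 − 789.4 = 1395 N.
Along incline: P cos 17° − μN = W sin 42° → μ = −(W sin 42° − P cos 17°) / N = 0.4406.

μ ≈ 0.441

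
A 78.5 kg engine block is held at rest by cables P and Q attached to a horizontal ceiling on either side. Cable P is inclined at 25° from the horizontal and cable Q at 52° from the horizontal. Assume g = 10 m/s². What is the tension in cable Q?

Weight W = 78.5 × 10 = 785 N acts straight down.
Horizontal: T_P cos 25° = T_Q cos 52°  →  T_P = 0.6793 T_Q.
Vertical: T_P sin 25° + T_Q sin 52° = 785.
Substituting the horizontal relation into the vertical equation gives 1.075 T_Q = 785, so T_Q = 730.2 N.

T_Q ≈ 730 N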